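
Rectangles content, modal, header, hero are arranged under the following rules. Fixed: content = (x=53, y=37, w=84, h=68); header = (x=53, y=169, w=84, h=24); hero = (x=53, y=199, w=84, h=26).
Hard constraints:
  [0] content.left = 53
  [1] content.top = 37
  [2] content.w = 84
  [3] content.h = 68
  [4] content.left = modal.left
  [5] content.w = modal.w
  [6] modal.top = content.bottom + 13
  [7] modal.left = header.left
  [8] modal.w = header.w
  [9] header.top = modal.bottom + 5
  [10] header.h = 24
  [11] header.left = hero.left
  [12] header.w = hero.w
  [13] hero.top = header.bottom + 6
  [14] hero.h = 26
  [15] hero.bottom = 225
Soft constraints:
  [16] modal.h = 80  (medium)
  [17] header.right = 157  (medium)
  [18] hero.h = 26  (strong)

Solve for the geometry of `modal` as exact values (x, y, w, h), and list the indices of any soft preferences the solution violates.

modal = (x=53, y=118, w=84, h=46)
violated soft preferences: 16, 17

1. modal.x = 53  [content.left = modal.left]
2. modal.w = 84  [content.w = modal.w]
3. modal.y = 118  [modal.top = content.bottom + 13]
4. modal.h = 46  [header.top = modal.bottom + 5]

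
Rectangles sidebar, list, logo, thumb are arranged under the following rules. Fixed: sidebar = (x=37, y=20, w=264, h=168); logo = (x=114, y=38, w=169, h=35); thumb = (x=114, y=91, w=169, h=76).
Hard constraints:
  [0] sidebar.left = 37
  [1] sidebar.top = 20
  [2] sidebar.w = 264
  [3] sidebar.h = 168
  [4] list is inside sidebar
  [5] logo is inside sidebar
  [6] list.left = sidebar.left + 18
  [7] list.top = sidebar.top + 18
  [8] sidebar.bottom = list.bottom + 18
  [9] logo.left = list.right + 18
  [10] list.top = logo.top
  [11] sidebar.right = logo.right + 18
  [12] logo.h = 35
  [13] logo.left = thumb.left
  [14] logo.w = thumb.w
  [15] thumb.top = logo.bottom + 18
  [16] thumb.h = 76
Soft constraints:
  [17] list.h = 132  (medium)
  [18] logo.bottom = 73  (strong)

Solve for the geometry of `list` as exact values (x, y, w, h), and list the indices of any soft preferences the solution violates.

list = (x=55, y=38, w=41, h=132)
violated soft preferences: none

1. list.x = 55  [list.left = sidebar.left + 18]
2. list.y = 38  [list.top = sidebar.top + 18]
3. list.h = 132  [sidebar.bottom = list.bottom + 18]
4. list.w = 41  [logo.left = list.right + 18]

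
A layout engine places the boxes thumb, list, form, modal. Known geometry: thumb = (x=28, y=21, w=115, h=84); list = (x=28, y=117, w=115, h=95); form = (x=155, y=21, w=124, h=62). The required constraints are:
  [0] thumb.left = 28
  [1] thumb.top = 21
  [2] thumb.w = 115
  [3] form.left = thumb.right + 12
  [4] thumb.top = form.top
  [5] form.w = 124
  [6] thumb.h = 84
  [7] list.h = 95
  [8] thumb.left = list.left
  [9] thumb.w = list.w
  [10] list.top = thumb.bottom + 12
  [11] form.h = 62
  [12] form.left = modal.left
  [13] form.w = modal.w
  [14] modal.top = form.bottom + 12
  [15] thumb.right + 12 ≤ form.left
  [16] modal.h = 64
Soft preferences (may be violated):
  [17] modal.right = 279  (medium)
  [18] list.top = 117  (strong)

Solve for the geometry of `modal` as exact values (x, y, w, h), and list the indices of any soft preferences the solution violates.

modal = (x=155, y=95, w=124, h=64)
violated soft preferences: none

1. modal.x = 155  [form.left = modal.left]
2. modal.w = 124  [form.w = modal.w]
3. modal.y = 95  [modal.top = form.bottom + 12]
4. modal.h = 64  [modal.h = 64]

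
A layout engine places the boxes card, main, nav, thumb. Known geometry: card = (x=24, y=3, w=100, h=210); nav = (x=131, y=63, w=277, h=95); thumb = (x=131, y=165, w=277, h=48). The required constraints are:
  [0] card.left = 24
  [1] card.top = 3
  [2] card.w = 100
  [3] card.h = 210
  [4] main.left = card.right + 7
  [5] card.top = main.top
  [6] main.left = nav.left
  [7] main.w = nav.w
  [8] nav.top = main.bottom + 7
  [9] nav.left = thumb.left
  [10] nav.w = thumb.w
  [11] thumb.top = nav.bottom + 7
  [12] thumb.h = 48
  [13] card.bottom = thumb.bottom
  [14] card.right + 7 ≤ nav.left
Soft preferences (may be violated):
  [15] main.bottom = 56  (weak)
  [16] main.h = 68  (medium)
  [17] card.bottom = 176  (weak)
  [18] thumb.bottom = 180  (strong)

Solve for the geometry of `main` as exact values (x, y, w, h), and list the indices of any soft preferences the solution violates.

main = (x=131, y=3, w=277, h=53)
violated soft preferences: 16, 17, 18

1. main.x = 131  [main.left = card.right + 7]
2. main.y = 3  [card.top = main.top]
3. main.w = 277  [main.w = nav.w]
4. main.h = 53  [nav.top = main.bottom + 7]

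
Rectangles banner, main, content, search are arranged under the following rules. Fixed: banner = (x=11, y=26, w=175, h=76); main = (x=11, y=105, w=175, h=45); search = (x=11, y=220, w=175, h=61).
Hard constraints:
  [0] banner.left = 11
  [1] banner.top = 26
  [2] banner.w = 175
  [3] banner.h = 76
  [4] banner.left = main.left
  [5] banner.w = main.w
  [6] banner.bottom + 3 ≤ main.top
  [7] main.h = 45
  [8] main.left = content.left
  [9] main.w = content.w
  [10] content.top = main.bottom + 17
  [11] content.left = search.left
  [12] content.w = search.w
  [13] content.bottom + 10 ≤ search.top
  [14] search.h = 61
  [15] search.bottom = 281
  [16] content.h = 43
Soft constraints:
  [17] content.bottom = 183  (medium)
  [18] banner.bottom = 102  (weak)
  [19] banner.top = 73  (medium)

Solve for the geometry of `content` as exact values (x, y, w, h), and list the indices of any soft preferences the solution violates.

content = (x=11, y=167, w=175, h=43)
violated soft preferences: 17, 19

1. content.x = 11  [main.left = content.left]
2. content.w = 175  [main.w = content.w]
3. content.y = 167  [content.top = main.bottom + 17]
4. content.h = 43  [content.h = 43]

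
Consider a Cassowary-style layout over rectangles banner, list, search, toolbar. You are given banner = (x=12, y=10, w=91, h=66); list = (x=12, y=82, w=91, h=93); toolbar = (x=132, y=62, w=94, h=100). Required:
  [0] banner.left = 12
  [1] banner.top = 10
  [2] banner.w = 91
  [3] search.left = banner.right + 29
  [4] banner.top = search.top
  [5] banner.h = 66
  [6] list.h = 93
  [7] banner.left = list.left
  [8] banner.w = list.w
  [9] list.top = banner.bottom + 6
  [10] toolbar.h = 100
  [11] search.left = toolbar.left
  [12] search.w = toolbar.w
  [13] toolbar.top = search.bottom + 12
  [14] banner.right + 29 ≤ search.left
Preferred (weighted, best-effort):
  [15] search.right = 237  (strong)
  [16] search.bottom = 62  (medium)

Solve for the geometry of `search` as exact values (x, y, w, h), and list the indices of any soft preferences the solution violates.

1. search.x = 132  [search.left = banner.right + 29]
2. search.y = 10  [banner.top = search.top]
3. search.w = 94  [search.w = toolbar.w]
4. search.h = 40  [toolbar.top = search.bottom + 12]

search = (x=132, y=10, w=94, h=40)
violated soft preferences: 15, 16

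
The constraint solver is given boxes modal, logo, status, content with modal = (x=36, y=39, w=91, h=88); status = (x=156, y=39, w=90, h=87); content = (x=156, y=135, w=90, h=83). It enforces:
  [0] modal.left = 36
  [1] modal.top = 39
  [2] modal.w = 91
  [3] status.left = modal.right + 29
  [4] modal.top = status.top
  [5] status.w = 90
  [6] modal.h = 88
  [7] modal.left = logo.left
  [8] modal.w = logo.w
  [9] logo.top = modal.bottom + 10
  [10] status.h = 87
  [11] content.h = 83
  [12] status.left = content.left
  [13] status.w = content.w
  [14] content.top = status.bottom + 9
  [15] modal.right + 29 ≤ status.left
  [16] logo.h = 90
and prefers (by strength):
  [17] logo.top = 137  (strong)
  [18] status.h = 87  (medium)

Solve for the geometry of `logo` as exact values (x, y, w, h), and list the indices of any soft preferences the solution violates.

logo = (x=36, y=137, w=91, h=90)
violated soft preferences: none

1. logo.x = 36  [modal.left = logo.left]
2. logo.w = 91  [modal.w = logo.w]
3. logo.y = 137  [logo.top = modal.bottom + 10]
4. logo.h = 90  [logo.h = 90]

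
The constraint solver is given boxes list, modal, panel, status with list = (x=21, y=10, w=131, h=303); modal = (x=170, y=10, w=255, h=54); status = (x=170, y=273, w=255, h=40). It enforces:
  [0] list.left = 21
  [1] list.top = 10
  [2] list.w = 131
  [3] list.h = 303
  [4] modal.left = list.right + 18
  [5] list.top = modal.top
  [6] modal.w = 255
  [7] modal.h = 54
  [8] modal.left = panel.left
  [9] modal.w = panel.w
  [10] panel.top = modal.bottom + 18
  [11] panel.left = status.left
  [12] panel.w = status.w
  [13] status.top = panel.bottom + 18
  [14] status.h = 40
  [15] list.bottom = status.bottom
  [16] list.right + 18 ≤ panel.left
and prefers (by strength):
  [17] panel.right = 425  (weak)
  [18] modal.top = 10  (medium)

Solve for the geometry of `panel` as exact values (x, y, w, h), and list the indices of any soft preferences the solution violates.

panel = (x=170, y=82, w=255, h=173)
violated soft preferences: none

1. panel.x = 170  [modal.left = panel.left]
2. panel.w = 255  [modal.w = panel.w]
3. panel.y = 82  [panel.top = modal.bottom + 18]
4. panel.h = 173  [status.top = panel.bottom + 18]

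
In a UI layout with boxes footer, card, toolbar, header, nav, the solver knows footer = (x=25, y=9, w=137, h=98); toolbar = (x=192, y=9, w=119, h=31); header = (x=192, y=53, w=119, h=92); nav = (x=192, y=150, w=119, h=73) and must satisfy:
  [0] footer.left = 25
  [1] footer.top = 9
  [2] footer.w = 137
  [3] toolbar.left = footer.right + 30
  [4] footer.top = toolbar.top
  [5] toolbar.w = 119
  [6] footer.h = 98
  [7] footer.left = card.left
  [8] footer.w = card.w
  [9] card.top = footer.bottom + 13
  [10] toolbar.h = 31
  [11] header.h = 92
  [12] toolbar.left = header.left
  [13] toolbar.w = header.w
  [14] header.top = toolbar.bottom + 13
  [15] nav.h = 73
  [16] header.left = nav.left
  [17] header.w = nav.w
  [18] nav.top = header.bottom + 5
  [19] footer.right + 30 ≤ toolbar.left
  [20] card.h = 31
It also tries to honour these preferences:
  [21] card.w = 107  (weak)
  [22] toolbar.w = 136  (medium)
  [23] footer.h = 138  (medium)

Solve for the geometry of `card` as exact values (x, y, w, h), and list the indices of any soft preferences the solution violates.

card = (x=25, y=120, w=137, h=31)
violated soft preferences: 21, 22, 23

1. card.x = 25  [footer.left = card.left]
2. card.w = 137  [footer.w = card.w]
3. card.y = 120  [card.top = footer.bottom + 13]
4. card.h = 31  [card.h = 31]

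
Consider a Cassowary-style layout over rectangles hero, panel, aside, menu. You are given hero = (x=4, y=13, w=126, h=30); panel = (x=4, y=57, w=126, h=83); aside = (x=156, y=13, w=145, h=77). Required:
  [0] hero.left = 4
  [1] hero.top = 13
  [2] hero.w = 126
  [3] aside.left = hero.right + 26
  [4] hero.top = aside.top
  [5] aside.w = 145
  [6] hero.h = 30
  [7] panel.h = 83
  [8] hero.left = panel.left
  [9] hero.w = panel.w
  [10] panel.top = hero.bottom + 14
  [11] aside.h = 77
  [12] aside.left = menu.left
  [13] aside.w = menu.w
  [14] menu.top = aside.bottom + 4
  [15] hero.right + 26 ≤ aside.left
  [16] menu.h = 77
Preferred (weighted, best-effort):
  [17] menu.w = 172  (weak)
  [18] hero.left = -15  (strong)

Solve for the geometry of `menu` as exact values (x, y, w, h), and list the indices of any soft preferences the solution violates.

menu = (x=156, y=94, w=145, h=77)
violated soft preferences: 17, 18

1. menu.x = 156  [aside.left = menu.left]
2. menu.w = 145  [aside.w = menu.w]
3. menu.y = 94  [menu.top = aside.bottom + 4]
4. menu.h = 77  [menu.h = 77]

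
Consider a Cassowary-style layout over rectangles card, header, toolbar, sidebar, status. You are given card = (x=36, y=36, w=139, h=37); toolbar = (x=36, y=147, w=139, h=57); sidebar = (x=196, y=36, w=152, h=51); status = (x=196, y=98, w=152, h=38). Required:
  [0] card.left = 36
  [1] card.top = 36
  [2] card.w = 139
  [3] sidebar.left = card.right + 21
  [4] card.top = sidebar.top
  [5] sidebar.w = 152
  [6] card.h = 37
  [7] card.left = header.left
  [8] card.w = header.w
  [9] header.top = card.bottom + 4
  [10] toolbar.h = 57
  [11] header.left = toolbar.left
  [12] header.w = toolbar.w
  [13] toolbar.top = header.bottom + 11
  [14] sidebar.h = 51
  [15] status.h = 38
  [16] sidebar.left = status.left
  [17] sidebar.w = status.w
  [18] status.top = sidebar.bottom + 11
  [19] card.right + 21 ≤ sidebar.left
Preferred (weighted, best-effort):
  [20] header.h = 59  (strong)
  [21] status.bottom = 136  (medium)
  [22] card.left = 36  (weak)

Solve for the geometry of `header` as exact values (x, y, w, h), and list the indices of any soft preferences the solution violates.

header = (x=36, y=77, w=139, h=59)
violated soft preferences: none

1. header.x = 36  [card.left = header.left]
2. header.w = 139  [card.w = header.w]
3. header.y = 77  [header.top = card.bottom + 4]
4. header.h = 59  [toolbar.top = header.bottom + 11]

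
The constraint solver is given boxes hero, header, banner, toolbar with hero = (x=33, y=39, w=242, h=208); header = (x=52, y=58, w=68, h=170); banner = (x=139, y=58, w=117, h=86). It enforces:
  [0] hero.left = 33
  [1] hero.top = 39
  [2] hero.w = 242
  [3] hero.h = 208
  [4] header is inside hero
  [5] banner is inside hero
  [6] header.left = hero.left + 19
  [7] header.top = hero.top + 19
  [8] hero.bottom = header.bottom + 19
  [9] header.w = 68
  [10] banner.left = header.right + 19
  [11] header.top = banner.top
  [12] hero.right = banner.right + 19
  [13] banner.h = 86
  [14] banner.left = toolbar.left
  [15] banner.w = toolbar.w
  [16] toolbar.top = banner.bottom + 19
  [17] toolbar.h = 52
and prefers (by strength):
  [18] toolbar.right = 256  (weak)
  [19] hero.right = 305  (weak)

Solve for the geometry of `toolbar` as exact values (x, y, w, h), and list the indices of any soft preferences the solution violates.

1. toolbar.x = 139  [banner.left = toolbar.left]
2. toolbar.w = 117  [banner.w = toolbar.w]
3. toolbar.y = 163  [toolbar.top = banner.bottom + 19]
4. toolbar.h = 52  [toolbar.h = 52]

toolbar = (x=139, y=163, w=117, h=52)
violated soft preferences: 19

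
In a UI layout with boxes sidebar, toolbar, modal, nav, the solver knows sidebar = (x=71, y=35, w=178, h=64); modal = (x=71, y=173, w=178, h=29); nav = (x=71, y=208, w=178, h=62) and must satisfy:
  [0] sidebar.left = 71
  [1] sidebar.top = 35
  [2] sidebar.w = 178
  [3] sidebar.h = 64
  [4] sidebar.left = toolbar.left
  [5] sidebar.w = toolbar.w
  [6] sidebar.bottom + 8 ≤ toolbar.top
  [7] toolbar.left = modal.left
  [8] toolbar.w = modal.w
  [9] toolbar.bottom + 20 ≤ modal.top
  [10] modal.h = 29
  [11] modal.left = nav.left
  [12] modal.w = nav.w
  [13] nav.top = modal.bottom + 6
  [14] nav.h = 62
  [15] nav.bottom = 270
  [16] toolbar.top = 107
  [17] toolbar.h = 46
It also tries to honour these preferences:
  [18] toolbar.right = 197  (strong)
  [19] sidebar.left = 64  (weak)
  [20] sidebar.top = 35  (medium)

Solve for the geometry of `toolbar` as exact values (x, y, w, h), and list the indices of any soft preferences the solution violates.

toolbar = (x=71, y=107, w=178, h=46)
violated soft preferences: 18, 19

1. toolbar.x = 71  [sidebar.left = toolbar.left]
2. toolbar.w = 178  [sidebar.w = toolbar.w]
3. toolbar.y = 107  [toolbar.top = 107]
4. toolbar.h = 46  [toolbar.h = 46]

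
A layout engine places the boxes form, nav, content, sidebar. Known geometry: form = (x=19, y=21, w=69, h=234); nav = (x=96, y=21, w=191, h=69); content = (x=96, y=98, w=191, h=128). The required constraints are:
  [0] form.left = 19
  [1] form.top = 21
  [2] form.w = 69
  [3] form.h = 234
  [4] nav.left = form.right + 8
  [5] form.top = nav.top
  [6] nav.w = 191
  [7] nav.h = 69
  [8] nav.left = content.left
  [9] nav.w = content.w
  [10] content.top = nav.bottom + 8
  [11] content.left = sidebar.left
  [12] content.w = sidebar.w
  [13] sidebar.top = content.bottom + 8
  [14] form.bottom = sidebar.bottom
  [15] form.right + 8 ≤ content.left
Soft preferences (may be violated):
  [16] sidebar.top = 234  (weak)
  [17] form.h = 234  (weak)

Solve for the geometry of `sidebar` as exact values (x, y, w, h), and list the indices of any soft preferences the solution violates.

sidebar = (x=96, y=234, w=191, h=21)
violated soft preferences: none

1. sidebar.x = 96  [content.left = sidebar.left]
2. sidebar.w = 191  [content.w = sidebar.w]
3. sidebar.y = 234  [sidebar.top = content.bottom + 8]
4. sidebar.h = 21  [form.bottom = sidebar.bottom]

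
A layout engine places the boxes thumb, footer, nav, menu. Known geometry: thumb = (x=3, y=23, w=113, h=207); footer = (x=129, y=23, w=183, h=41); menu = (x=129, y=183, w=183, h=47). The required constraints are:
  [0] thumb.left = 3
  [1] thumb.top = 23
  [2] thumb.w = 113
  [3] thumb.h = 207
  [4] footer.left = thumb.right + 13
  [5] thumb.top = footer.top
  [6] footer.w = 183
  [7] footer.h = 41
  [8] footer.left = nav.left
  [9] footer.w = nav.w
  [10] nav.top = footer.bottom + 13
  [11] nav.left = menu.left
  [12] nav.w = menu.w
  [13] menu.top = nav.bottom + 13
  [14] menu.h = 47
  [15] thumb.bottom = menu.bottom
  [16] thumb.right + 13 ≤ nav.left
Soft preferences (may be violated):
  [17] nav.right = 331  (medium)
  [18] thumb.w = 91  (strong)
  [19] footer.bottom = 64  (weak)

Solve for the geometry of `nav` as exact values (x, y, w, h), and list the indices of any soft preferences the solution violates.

nav = (x=129, y=77, w=183, h=93)
violated soft preferences: 17, 18

1. nav.x = 129  [footer.left = nav.left]
2. nav.w = 183  [footer.w = nav.w]
3. nav.y = 77  [nav.top = footer.bottom + 13]
4. nav.h = 93  [menu.top = nav.bottom + 13]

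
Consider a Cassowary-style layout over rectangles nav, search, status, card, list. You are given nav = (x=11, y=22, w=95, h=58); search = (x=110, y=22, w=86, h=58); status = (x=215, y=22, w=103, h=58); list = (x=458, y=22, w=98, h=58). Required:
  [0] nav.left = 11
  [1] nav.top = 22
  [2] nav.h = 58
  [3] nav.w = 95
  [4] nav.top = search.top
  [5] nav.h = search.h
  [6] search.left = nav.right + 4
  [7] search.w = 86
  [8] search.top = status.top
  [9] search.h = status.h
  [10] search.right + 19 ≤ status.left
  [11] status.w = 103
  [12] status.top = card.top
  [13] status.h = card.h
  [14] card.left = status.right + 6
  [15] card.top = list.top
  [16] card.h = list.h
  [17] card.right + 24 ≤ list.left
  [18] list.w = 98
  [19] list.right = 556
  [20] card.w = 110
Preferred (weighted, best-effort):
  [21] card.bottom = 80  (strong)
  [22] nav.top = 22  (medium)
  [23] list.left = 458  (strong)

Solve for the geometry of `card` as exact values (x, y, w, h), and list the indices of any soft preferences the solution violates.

1. card.y = 22  [status.top = card.top]
2. card.h = 58  [status.h = card.h]
3. card.x = 324  [card.left = status.right + 6]
4. card.w = 110  [card.w = 110]

card = (x=324, y=22, w=110, h=58)
violated soft preferences: none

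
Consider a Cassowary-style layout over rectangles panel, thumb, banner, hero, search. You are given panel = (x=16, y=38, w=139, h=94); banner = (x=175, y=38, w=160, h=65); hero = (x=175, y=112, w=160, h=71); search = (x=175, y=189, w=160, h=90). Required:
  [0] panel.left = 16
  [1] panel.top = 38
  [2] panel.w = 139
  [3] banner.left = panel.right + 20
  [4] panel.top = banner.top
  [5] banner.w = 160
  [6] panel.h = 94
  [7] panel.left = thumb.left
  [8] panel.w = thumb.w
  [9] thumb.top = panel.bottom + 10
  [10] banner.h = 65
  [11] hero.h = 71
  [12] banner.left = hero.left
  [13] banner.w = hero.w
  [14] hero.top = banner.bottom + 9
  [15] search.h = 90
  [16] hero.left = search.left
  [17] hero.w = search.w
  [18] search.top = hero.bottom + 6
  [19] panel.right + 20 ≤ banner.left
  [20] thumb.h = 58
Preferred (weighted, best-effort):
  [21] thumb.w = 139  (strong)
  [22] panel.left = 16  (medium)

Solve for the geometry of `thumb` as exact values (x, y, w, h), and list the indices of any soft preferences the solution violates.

thumb = (x=16, y=142, w=139, h=58)
violated soft preferences: none

1. thumb.x = 16  [panel.left = thumb.left]
2. thumb.w = 139  [panel.w = thumb.w]
3. thumb.y = 142  [thumb.top = panel.bottom + 10]
4. thumb.h = 58  [thumb.h = 58]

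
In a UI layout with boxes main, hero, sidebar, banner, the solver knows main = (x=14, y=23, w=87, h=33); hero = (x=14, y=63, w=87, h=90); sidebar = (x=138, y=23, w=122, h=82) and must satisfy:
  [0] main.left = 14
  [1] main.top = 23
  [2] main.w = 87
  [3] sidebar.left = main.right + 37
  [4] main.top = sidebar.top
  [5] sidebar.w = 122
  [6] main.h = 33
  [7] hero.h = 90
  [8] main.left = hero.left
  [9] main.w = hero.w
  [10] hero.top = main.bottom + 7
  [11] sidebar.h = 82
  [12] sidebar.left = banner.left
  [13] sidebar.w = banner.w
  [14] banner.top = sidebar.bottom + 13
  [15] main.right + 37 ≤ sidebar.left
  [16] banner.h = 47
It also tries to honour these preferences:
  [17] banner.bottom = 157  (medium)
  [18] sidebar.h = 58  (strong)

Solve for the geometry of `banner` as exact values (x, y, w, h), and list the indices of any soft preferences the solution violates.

1. banner.x = 138  [sidebar.left = banner.left]
2. banner.w = 122  [sidebar.w = banner.w]
3. banner.y = 118  [banner.top = sidebar.bottom + 13]
4. banner.h = 47  [banner.h = 47]

banner = (x=138, y=118, w=122, h=47)
violated soft preferences: 17, 18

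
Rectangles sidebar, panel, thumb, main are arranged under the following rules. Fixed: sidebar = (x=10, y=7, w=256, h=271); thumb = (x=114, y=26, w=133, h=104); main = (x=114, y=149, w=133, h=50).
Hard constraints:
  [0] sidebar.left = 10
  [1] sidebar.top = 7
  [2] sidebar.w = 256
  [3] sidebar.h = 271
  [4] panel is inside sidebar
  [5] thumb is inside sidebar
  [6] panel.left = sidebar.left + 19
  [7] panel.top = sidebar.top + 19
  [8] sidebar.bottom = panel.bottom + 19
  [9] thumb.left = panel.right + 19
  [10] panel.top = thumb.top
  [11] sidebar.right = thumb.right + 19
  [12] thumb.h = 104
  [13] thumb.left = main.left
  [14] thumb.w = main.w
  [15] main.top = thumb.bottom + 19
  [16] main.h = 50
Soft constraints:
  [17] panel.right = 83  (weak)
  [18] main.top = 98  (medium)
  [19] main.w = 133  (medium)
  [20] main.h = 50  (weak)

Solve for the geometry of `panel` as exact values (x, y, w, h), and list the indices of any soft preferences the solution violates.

1. panel.x = 29  [panel.left = sidebar.left + 19]
2. panel.y = 26  [panel.top = sidebar.top + 19]
3. panel.h = 233  [sidebar.bottom = panel.bottom + 19]
4. panel.w = 66  [thumb.left = panel.right + 19]

panel = (x=29, y=26, w=66, h=233)
violated soft preferences: 17, 18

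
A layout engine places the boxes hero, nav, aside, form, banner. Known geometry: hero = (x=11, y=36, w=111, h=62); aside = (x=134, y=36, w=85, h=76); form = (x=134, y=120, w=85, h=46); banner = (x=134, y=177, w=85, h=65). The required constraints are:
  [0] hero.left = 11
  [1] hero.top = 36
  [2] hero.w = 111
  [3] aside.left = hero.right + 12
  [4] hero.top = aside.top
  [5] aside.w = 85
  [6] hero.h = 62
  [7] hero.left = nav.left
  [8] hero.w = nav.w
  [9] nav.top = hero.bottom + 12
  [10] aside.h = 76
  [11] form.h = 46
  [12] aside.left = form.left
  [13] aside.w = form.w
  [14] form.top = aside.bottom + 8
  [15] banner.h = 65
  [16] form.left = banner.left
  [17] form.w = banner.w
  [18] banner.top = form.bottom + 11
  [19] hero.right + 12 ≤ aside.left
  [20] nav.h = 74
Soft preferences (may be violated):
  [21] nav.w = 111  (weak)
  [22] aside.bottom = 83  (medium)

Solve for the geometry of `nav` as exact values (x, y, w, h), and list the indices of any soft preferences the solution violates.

nav = (x=11, y=110, w=111, h=74)
violated soft preferences: 22

1. nav.x = 11  [hero.left = nav.left]
2. nav.w = 111  [hero.w = nav.w]
3. nav.y = 110  [nav.top = hero.bottom + 12]
4. nav.h = 74  [nav.h = 74]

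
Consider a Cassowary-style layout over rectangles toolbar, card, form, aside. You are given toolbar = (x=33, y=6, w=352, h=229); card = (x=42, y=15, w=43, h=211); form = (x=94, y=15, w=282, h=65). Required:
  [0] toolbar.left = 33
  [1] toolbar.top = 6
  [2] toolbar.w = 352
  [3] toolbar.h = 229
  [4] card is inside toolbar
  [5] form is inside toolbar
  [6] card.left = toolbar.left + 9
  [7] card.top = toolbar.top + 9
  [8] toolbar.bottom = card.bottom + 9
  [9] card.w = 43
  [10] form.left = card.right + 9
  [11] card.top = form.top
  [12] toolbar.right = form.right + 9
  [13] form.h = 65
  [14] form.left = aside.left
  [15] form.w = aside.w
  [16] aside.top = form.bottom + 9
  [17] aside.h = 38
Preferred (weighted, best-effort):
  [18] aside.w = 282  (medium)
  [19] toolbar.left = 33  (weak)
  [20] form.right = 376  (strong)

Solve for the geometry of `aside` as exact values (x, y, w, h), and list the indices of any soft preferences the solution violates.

aside = (x=94, y=89, w=282, h=38)
violated soft preferences: none

1. aside.x = 94  [form.left = aside.left]
2. aside.w = 282  [form.w = aside.w]
3. aside.y = 89  [aside.top = form.bottom + 9]
4. aside.h = 38  [aside.h = 38]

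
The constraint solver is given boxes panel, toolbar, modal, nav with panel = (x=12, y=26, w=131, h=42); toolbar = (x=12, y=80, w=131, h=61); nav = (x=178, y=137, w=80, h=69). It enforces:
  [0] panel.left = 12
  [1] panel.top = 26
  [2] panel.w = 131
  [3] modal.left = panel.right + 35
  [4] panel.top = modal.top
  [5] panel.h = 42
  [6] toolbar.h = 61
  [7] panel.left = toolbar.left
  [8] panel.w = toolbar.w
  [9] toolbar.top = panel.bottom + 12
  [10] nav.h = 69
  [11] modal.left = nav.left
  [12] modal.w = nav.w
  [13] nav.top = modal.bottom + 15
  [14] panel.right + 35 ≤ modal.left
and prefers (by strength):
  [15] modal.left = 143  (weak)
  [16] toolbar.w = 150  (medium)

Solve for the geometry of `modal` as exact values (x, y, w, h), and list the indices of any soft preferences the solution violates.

1. modal.x = 178  [modal.left = panel.right + 35]
2. modal.y = 26  [panel.top = modal.top]
3. modal.w = 80  [modal.w = nav.w]
4. modal.h = 96  [nav.top = modal.bottom + 15]

modal = (x=178, y=26, w=80, h=96)
violated soft preferences: 15, 16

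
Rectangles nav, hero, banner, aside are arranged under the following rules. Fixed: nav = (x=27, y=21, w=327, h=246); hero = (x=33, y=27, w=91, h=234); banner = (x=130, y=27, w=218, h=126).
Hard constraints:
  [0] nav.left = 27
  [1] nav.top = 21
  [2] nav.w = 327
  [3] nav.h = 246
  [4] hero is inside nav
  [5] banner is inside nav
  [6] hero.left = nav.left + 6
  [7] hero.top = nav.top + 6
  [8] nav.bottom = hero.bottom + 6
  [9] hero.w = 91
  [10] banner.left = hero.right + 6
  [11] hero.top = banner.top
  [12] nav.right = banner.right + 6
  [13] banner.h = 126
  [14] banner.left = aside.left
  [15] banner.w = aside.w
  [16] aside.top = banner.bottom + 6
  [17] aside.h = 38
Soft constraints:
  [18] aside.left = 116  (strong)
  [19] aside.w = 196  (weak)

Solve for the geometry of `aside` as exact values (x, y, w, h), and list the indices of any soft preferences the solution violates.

aside = (x=130, y=159, w=218, h=38)
violated soft preferences: 18, 19

1. aside.x = 130  [banner.left = aside.left]
2. aside.w = 218  [banner.w = aside.w]
3. aside.y = 159  [aside.top = banner.bottom + 6]
4. aside.h = 38  [aside.h = 38]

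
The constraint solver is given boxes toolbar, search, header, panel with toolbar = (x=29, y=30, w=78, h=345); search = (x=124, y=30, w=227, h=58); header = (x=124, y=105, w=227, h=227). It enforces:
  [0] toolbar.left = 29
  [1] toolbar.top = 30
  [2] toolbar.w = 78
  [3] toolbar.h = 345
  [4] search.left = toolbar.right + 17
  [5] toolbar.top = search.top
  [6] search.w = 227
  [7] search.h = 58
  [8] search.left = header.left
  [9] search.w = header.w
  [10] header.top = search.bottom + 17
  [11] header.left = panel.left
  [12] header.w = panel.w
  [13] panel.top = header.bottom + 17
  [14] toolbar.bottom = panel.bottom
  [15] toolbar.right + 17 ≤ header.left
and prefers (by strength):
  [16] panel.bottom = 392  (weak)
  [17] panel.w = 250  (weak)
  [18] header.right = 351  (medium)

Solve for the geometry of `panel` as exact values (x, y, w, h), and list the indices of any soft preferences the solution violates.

1. panel.x = 124  [header.left = panel.left]
2. panel.w = 227  [header.w = panel.w]
3. panel.y = 349  [panel.top = header.bottom + 17]
4. panel.h = 26  [toolbar.bottom = panel.bottom]

panel = (x=124, y=349, w=227, h=26)
violated soft preferences: 16, 17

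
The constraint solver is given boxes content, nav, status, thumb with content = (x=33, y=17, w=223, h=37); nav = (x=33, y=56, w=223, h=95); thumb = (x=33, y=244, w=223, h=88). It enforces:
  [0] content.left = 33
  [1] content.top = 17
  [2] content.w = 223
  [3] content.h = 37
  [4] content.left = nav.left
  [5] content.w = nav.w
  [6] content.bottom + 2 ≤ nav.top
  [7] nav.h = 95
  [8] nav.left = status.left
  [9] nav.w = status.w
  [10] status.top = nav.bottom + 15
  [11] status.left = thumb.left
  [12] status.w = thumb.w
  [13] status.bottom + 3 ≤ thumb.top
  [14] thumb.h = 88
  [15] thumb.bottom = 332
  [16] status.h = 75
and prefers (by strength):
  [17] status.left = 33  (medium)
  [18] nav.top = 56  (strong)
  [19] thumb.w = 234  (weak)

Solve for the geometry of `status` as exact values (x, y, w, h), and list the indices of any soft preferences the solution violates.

1. status.x = 33  [nav.left = status.left]
2. status.w = 223  [nav.w = status.w]
3. status.y = 166  [status.top = nav.bottom + 15]
4. status.h = 75  [status.h = 75]

status = (x=33, y=166, w=223, h=75)
violated soft preferences: 19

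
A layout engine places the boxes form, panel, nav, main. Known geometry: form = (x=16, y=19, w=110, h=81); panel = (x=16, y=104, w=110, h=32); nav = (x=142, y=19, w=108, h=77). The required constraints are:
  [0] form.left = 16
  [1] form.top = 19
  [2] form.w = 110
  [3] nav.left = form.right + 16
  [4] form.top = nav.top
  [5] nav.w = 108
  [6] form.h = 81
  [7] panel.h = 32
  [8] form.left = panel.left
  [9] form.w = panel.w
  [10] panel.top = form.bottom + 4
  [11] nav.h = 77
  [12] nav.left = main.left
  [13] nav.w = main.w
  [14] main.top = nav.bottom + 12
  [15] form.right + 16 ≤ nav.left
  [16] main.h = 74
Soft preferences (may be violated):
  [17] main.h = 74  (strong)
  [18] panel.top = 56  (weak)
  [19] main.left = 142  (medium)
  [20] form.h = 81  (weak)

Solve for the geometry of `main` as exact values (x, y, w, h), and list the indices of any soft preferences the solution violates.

1. main.x = 142  [nav.left = main.left]
2. main.w = 108  [nav.w = main.w]
3. main.y = 108  [main.top = nav.bottom + 12]
4. main.h = 74  [main.h = 74]

main = (x=142, y=108, w=108, h=74)
violated soft preferences: 18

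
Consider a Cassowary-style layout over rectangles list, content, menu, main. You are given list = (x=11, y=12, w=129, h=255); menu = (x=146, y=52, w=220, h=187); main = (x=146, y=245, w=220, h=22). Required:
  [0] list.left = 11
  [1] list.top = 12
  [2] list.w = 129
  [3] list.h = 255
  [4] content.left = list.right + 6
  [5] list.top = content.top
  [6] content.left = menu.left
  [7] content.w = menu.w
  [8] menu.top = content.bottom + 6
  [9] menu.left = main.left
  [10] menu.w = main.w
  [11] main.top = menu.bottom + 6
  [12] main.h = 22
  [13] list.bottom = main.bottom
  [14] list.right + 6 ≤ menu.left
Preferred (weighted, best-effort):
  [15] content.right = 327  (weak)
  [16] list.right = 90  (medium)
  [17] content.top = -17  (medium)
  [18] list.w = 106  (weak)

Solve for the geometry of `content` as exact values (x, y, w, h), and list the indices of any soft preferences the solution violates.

1. content.x = 146  [content.left = list.right + 6]
2. content.y = 12  [list.top = content.top]
3. content.w = 220  [content.w = menu.w]
4. content.h = 34  [menu.top = content.bottom + 6]

content = (x=146, y=12, w=220, h=34)
violated soft preferences: 15, 16, 17, 18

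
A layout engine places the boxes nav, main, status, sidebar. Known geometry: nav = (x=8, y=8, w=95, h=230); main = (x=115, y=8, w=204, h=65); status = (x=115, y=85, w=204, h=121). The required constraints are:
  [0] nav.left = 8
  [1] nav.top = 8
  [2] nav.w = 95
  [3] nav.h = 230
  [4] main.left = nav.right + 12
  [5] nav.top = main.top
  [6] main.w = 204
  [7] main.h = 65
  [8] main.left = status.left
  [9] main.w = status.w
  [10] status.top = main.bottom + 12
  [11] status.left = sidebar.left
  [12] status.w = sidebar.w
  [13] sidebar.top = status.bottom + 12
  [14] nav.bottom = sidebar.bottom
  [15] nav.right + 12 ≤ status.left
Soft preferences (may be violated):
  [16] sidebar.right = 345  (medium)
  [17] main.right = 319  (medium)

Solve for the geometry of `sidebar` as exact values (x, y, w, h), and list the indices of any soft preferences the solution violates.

1. sidebar.x = 115  [status.left = sidebar.left]
2. sidebar.w = 204  [status.w = sidebar.w]
3. sidebar.y = 218  [sidebar.top = status.bottom + 12]
4. sidebar.h = 20  [nav.bottom = sidebar.bottom]

sidebar = (x=115, y=218, w=204, h=20)
violated soft preferences: 16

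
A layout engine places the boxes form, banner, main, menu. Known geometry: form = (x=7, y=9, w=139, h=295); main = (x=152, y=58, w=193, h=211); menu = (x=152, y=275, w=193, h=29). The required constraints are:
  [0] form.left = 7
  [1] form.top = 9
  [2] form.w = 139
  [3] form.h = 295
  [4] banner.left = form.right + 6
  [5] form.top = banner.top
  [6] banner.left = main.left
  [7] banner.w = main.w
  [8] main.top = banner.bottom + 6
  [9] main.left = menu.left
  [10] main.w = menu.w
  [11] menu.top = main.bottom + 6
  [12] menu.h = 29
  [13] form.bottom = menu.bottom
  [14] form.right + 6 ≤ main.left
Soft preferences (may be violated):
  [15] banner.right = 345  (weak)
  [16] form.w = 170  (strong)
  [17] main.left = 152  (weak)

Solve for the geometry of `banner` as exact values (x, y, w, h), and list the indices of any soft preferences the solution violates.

1. banner.x = 152  [banner.left = form.right + 6]
2. banner.y = 9  [form.top = banner.top]
3. banner.w = 193  [banner.w = main.w]
4. banner.h = 43  [main.top = banner.bottom + 6]

banner = (x=152, y=9, w=193, h=43)
violated soft preferences: 16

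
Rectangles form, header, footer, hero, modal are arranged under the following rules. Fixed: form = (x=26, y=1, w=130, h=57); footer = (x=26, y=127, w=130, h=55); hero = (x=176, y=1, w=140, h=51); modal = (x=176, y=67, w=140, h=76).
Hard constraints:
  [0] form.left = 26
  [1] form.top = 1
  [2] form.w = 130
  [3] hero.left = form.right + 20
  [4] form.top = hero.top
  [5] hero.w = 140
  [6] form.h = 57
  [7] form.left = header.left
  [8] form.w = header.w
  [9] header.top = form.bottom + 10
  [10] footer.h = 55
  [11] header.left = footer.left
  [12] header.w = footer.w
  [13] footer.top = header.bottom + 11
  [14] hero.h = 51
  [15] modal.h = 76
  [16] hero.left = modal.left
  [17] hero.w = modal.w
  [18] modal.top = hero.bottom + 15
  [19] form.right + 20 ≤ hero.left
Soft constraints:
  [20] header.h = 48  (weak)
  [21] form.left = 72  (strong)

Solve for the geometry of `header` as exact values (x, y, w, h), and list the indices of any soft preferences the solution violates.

1. header.x = 26  [form.left = header.left]
2. header.w = 130  [form.w = header.w]
3. header.y = 68  [header.top = form.bottom + 10]
4. header.h = 48  [footer.top = header.bottom + 11]

header = (x=26, y=68, w=130, h=48)
violated soft preferences: 21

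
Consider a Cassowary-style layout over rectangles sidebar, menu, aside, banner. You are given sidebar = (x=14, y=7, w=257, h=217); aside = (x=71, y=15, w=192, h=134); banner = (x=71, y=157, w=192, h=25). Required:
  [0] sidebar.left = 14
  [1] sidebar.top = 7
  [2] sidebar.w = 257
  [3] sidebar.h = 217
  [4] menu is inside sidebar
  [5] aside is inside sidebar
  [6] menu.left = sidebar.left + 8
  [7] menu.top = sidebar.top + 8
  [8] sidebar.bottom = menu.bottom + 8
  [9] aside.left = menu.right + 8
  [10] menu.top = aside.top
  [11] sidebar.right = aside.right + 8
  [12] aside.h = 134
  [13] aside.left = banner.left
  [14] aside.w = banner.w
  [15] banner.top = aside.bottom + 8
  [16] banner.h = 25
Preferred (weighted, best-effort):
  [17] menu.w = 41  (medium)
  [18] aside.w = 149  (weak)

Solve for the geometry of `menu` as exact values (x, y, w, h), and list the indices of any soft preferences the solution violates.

menu = (x=22, y=15, w=41, h=201)
violated soft preferences: 18

1. menu.x = 22  [menu.left = sidebar.left + 8]
2. menu.y = 15  [menu.top = sidebar.top + 8]
3. menu.h = 201  [sidebar.bottom = menu.bottom + 8]
4. menu.w = 41  [aside.left = menu.right + 8]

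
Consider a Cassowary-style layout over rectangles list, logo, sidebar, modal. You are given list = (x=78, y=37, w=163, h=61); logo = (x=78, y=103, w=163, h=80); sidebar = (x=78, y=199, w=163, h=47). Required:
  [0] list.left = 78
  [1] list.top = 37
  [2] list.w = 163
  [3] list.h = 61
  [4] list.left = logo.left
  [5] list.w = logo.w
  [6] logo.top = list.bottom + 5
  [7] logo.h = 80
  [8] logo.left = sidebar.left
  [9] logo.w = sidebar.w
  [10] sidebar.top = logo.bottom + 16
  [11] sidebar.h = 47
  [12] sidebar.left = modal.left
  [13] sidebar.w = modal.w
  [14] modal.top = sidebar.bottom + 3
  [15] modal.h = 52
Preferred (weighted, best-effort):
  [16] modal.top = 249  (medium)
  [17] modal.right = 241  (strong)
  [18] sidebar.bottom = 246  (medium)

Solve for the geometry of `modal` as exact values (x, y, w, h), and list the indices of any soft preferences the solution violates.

modal = (x=78, y=249, w=163, h=52)
violated soft preferences: none

1. modal.x = 78  [sidebar.left = modal.left]
2. modal.w = 163  [sidebar.w = modal.w]
3. modal.y = 249  [modal.top = sidebar.bottom + 3]
4. modal.h = 52  [modal.h = 52]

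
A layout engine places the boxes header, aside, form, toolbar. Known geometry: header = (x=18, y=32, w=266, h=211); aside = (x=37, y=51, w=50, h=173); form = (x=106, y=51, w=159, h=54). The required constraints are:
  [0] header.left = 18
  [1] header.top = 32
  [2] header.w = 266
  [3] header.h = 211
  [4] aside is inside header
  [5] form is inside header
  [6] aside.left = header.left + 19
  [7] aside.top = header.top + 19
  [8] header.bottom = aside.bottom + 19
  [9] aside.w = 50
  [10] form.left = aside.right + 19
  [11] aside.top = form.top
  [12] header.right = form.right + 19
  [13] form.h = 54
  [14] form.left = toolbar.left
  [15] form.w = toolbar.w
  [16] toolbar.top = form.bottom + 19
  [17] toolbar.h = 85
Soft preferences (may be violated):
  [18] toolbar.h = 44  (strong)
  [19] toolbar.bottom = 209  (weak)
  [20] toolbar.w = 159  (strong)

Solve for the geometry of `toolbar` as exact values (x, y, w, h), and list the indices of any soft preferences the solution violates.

1. toolbar.x = 106  [form.left = toolbar.left]
2. toolbar.w = 159  [form.w = toolbar.w]
3. toolbar.y = 124  [toolbar.top = form.bottom + 19]
4. toolbar.h = 85  [toolbar.h = 85]

toolbar = (x=106, y=124, w=159, h=85)
violated soft preferences: 18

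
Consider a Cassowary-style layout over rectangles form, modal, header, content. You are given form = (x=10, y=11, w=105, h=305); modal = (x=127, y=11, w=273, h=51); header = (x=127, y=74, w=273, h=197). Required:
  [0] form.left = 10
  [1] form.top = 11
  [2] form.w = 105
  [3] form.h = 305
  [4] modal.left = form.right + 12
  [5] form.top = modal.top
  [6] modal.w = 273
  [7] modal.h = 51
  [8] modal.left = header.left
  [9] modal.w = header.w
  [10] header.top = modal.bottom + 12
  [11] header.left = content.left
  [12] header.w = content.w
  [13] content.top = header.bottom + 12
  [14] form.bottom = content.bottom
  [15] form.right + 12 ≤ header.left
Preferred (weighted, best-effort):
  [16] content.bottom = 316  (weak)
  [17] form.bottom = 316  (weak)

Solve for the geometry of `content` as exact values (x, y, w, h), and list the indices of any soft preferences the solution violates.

1. content.x = 127  [header.left = content.left]
2. content.w = 273  [header.w = content.w]
3. content.y = 283  [content.top = header.bottom + 12]
4. content.h = 33  [form.bottom = content.bottom]

content = (x=127, y=283, w=273, h=33)
violated soft preferences: none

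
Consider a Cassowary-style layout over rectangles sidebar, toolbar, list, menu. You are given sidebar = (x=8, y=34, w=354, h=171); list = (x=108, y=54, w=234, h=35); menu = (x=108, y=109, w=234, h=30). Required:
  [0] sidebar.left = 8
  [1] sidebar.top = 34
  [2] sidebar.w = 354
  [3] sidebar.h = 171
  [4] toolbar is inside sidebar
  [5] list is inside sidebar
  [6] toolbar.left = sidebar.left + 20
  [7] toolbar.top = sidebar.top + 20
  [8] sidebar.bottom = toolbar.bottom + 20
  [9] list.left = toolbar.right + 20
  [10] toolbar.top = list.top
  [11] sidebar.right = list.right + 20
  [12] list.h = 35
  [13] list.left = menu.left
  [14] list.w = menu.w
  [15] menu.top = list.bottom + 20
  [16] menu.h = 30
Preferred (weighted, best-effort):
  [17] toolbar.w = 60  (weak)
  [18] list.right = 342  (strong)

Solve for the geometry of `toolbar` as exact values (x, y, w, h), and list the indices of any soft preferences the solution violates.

toolbar = (x=28, y=54, w=60, h=131)
violated soft preferences: none

1. toolbar.x = 28  [toolbar.left = sidebar.left + 20]
2. toolbar.y = 54  [toolbar.top = sidebar.top + 20]
3. toolbar.h = 131  [sidebar.bottom = toolbar.bottom + 20]
4. toolbar.w = 60  [list.left = toolbar.right + 20]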